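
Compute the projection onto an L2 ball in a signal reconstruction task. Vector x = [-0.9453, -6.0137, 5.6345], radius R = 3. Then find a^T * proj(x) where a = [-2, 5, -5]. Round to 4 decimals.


Step 1: Compute ||x|| (intermediates to 6 decimals).
||x|| = sqrt((-0.9453)^2 + (-6.0137)^2 + 5.6345^2) = 8.294924
Step 2: Project.
Since ||x|| > R, scale = R/||x|| = 3/8.294924 = 0.361667, proj(x) = scale * x
proj(x) = [-0.341884, -2.174957, 2.037813]
Step 3: Dot product.
a^T * proj(x) = -2*(-0.341884) + 5*(-2.174957) - 5*2.037813 = -20.3801


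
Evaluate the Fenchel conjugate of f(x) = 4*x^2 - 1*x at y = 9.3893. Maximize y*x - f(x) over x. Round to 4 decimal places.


f*(y) = sup_x {y*x - a*x^2 - b*x} = sup_x {(y-b)*x - a*x^2}
FOC: (y - b) - 2a*x = 0 => x* = (y - b)/(2a)
x* = (9.3893 + 1)/(2*4) = 1.2987
f*(9.3893) = (y-b)^2/(4a) = (9.3893 + 1)^2/(4*4)
= 107.9376/16 = 6.7461


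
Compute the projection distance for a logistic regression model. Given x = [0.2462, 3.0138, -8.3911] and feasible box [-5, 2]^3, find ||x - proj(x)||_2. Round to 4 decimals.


Project each component onto [-5, 2].
clip(0.2462) = 0.2462, clip(3.0138) = 2.0, clip(-8.3911) = -5.0
Projection = [0.2462, 2.0, -5.0]
Squared diffs: [0.0, 1.0278, 11.4996]
Distance = sqrt(12.5274) = 3.5394


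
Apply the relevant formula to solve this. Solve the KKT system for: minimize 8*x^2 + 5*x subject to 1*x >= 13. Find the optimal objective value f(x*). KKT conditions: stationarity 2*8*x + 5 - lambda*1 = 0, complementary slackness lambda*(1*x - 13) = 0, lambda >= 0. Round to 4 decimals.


Step 1: Try lambda = 0 (constraint inactive).
x_unc = -5/(2*8) = -0.3125
Check: 1*-0.3125 = -0.3125 < 13 -- violated!
Step 2: Constraint must be active: 1*x = 13
x* = 13/1 = 13.0
lambda = (2*8*13.0 + 5)/1 = 213.0
Step 3: Compute optimal value.
f(x*) = 8*13.0^2 + 5*13.0 = 1417.0


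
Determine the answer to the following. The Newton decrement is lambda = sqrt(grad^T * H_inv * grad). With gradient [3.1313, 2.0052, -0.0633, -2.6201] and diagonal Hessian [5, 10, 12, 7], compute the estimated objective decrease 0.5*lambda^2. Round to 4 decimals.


Step 1: H is diagonal, so H^(-1) * g = [0.6263, 0.2005, -0.0053, -0.3743].
Step 2: g^T H^(-1) g = sum_i g_i^2 / H_ii
  = (3.1313)^2/5 + (2.0052)^2/10 + (-0.0633)^2/12 + (-2.6201)^2/7
  = 1.961 + 0.4021 + 0.0003 + 0.9807 = 3.3441
Step 3: Objective decrease = 0.5 * g^T H^(-1) g = 1.6721


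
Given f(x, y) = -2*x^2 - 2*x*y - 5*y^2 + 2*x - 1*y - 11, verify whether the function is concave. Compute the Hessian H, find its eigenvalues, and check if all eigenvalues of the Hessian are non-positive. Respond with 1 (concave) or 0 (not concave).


The Hessian of f(x,y) = -2*x^2 - 2*x*y - 5*y^2 + 2*x - 1*y - 11 is:
H = [[-4, -2], [-2, -10]]
Trace = -4 - 10 = -14
Determinant = -4*-10 - (-2)^2 = 36
Discriminant = (-14)^2 - 4*36 = 52.0
Eigenvalues: lambda_1 = -10.6056, lambda_2 = -3.3944
The function is concave.

1


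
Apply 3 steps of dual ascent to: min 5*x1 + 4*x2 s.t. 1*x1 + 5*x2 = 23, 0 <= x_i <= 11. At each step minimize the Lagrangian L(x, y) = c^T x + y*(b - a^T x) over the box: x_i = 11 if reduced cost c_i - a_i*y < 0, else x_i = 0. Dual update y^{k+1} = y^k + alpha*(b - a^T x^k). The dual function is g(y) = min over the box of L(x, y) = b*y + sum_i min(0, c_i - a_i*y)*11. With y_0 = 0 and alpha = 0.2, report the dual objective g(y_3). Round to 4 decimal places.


Dual ascent for LP: min 5*x1 + 4*x2, 1*x1 + 5*x2 = 23, 0 <= x_i <= 11
Step 1: y^k = 0.0, reduced costs: (5.0, 4.0)
  x^k = (0.0, 0.0), subgradient = b - a^T x = 23.0
  y^{k+1} = 0.0 + 0.2*23.0 = 4.6
Step 2: y^k = 4.6, reduced costs: (0.4, -19.0)
  x^k = (0.0, 11.0), subgradient = b - a^T x = -32.0
  y^{k+1} = 4.6 + 0.2*-32.0 = -1.8
Step 3: y^k = -1.8, reduced costs: (6.8, 13.0)
  x^k = (0.0, 0.0), subgradient = b - a^T x = 23.0
  y^{k+1} = -1.8 + 0.2*23.0 = 2.8
Dual objective at y_3 = 2.8: reduced costs (2.2, -10.0), box minimizer x = (0.0, 11.0)
g(y_3) = b*y + (c1 - a1*y)*x1 + (c2 - a2*y)*x2 = 23*2.8 + 2.2*0.0 + (-10.0)*11.0 = 64.4 + 0.0 - 110.0 = -45.6


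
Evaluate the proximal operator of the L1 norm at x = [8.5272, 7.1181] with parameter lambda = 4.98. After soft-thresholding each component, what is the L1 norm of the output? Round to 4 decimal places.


Soft-thresholding with lambda = 4.98:
prox(8.5272) = sign(8.5272)*max(|8.5272| - 4.98, 0) = 3.5472
prox(7.1181) = sign(7.1181)*max(|7.1181| - 4.98, 0) = 2.1381
prox(x) = [3.5472, 2.1381]
||prox(x)||_1 = 3.5472 + 2.1381 = 5.6853


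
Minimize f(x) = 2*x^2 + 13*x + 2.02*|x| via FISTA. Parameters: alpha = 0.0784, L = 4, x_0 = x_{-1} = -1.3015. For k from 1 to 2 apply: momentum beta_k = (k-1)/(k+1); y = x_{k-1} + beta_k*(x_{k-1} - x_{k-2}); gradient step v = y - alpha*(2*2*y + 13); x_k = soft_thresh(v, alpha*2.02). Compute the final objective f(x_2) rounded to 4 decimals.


FISTA on f(x) = 2*x^2 + 13*x + 2.02*|x|
L = 4, alpha = 0.0784
Iteration 1: beta = 0.0, y = -1.3015 + 0.0*(-1.3015 + 1.3015) = -1.3015
  grad(y) = 7.794, v = y - alpha*grad = -1.9125
  prox(v) = soft_thresh(-1.9125, 0.1584) = -1.7542
Iteration 2: beta = 0.3333, y = -1.7542 + 0.3333*(-1.7542 + 1.3015) = -1.9051
  grad(y) = 5.3797, v = y - alpha*grad = -2.3268
  prox(v) = soft_thresh(-2.3268, 0.1584) = -2.1685
f(x_2) = 2*(-2.1685)^2 + 13*(-2.1685) + 2.02*|-2.1685| = -14.4053


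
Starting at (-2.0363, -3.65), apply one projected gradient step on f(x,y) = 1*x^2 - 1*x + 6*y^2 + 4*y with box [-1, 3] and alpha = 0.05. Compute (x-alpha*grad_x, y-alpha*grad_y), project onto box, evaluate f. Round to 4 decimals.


Step 1: Compute gradient at (-2.0363, -3.65).
grad_x = 2*1*-2.0363 - 1 = -5.0726
grad_y = 2*6*-3.65 + 4 = -39.8
Step 2: Gradient step.
x_raw = -2.0363 - 0.05*-5.0726 = -1.7827
y_raw = -3.65 - 0.05*-39.8 = -1.66
Step 3: Project onto [-1, 3].
x_proj = clip(-1.7827) = -1.0
y_proj = clip(-1.66) = -1.0
Step 4: Evaluate f.
f(-1.0, -1.0) = 4.0


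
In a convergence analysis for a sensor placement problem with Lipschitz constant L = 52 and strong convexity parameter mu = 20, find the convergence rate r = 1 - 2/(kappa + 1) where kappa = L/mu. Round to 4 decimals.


Step 1: Compute the condition number.
kappa = L/mu = 52/20 = 2.6
Step 2: Compute the convergence rate.
r = 1 - 2/(kappa + 1) = 1 - 2*mu/(L + mu) = (L - mu)/(L + mu) = 32/72 = 0.4444


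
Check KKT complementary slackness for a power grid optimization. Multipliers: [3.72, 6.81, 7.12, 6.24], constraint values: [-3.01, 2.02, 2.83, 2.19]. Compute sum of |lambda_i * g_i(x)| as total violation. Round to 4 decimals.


KKT complementary slackness check:
lambda_1 * g_1 = 3.72 * -3.01 = -11.1972
lambda_2 * g_2 = 6.81 * 2.02 = 13.7562
lambda_3 * g_3 = 7.12 * 2.83 = 20.1496
lambda_4 * g_4 = 6.24 * 2.19 = 13.6656
Total violation = 11.1972 + 13.7562 + 20.1496 + 13.6656 = 58.7686


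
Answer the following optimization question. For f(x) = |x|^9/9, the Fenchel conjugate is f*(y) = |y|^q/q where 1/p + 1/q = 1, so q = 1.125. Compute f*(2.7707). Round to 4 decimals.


The conjugate exponent q satisfies 1/p + 1/q = 1.
p = 9, so q = 9/(9 - 1) = 1.125
|y|^q = 2.7707^1.125 = 3.1471
f*(2.7707) = 3.1471 / 1.125 = 2.7974


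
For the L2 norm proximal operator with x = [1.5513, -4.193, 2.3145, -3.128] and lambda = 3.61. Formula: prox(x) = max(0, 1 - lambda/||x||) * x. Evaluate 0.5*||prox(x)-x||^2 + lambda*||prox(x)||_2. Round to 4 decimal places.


Step 1: Compute ||x||.
||x|| = 5.927
Step 2: Compute scaling factor.
scale = max(0, 1 - 3.61/5.927) = 0.3909
Step 3: prox(x) = [0.6064, -1.6391, 0.9048, -1.2228]
||prox(x)|| = 2.317
Step 4: Proximal objective.
0.5*||prox-x||^2 = 6.5161
lambda*||prox|| = 8.3644
Total = 14.8803


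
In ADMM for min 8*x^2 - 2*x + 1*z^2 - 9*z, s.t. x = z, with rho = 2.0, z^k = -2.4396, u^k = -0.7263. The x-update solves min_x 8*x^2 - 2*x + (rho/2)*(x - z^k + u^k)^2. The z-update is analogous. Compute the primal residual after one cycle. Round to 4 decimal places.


ADMM iteration with rho = 2.0, z^k = -2.4396, u^k = -0.7263
Step 1: x-update.
Minimize 8*x^2 - 2*x + (2.0/2)*(x + 2.4396 - 0.7263)^2
FOC: (2*8 + 2.0)*x = 2 + 2.0*(-2.4396 + 0.7263)
x^{k+1} = -0.0793
Step 2: z-update.
Minimize 1*z^2 - 9*z + (2.0/2)*(-0.0793 - z - 0.7263)^2
FOC: (2*1 + 2.0)*z = 9 + 2.0*(-0.0793 - 0.7263)
z^{k+1} = 1.8472
Step 3: u-update.
u^{k+1} = -0.7263 - 0.0793 - 1.8472 = -2.6528
Step 4: Primal residual = |-0.0793 - 1.8472| = 1.9265


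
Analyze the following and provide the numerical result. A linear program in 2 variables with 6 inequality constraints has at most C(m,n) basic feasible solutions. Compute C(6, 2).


Each vertex corresponds to some choice of n active constraints out of m, so the number of vertices is at most C(m, n) = m! / (n!(m-n)!).
m = 6, n = 2
Numerator: 6 * 5
Denominator: 2! = 2
C(6, 2) = 15


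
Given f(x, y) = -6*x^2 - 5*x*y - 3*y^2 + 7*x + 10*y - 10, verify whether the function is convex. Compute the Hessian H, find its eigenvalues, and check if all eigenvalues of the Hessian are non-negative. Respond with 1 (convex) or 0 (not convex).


The Hessian of f(x,y) = -6*x^2 - 5*x*y - 3*y^2 + 7*x + 10*y - 10 is:
H = [[-12, -5], [-5, -6]]
Trace = -12 - 6 = -18
Determinant = -12*-6 - (-5)^2 = 47
Discriminant = (-18)^2 - 4*47 = 136.0
Eigenvalues: lambda_1 = -14.831, lambda_2 = -3.169
The function is not convex.

0


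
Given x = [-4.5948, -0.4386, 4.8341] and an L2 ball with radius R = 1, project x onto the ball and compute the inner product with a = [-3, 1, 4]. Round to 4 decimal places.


Step 1: Compute ||x|| (intermediates to 6 decimals).
||x|| = sqrt((-4.5948)^2 + (-0.4386)^2 + 4.8341^2) = 6.683792
Step 2: Project.
Since ||x|| > R, scale = R/||x|| = 1/6.683792 = 0.149616, proj(x) = scale * x
proj(x) = [-0.687456, -0.065622, 0.723259]
Step 3: Dot product.
a^T * proj(x) = -3*(-0.687456) + 1*(-0.065622) + 4*0.723259 = 4.8898


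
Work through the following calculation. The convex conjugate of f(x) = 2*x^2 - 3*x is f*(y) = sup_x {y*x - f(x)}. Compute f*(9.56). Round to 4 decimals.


f*(y) = sup_x {y*x - a*x^2 - b*x} = sup_x {(y-b)*x - a*x^2}
FOC: (y - b) - 2a*x = 0 => x* = (y - b)/(2a)
x* = (9.56 + 3)/(2*2) = 3.14
f*(9.56) = (y-b)^2/(4a) = (9.56 + 3)^2/(4*2)
= 157.7536/8 = 19.7192


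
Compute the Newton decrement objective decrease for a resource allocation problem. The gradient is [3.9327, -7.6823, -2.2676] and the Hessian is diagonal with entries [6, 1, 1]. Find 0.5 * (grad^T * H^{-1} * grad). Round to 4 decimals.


Step 1: H is diagonal, so H^(-1) * g = [0.6555, -7.6823, -2.2676].
Step 2: g^T H^(-1) g = sum_i g_i^2 / H_ii
  = (3.9327)^2/6 + (-7.6823)^2/1 + (-2.2676)^2/1
  = 2.5777 + 59.0177 + 5.142 = 66.7374
Step 3: Objective decrease = 0.5 * g^T H^(-1) g = 33.3687


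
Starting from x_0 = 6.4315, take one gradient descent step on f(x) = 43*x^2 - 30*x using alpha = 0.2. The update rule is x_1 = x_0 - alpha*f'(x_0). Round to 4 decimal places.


We compute the gradient at x_0 and apply the update.
f'(x) = 86*x - 30
f'(6.4315) = 86*6.4315 - 30 = 523.109
x_1 = 6.4315 - 0.2*523.109 = -98.1903


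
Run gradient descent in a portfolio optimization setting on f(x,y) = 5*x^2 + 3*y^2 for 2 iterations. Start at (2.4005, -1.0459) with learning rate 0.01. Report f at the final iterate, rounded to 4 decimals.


Gradient descent on f(x,y) = 5*x^2 + 3*y^2.
Starting point: (2.4005, -1.0459), alpha = 0.01
Step 1: grad_x = 2*5*2.4005 = 24.005, grad_y = 2*3*-1.0459 = -6.2754
  x_1 = 2.4005 - 0.01*24.005 = 2.1605
  y_1 = -1.0459 - 0.01*-6.2754 = -0.9831
Step 2: grad_x = 2*5*2.1605 = 21.6045, grad_y = 2*3*-0.9831 = -5.8989
  x_2 = 2.1605 - 0.01*21.6045 = 1.9444
  y_2 = -0.9831 - 0.01*-5.8989 = -0.9242
f(1.9444, -0.9242) = 5*1.9444^2 + 3*(-0.9242)^2 = 21.4658


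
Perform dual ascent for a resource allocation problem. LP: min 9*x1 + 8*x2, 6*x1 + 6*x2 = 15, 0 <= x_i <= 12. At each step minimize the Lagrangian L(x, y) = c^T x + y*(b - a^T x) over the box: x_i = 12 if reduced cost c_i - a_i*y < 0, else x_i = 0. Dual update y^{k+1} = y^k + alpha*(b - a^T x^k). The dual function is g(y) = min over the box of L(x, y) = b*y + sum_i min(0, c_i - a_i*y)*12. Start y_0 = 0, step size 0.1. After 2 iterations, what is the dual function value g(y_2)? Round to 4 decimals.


Dual ascent for LP: min 9*x1 + 8*x2, 6*x1 + 6*x2 = 15, 0 <= x_i <= 12
Step 1: y^k = 0.0, reduced costs: (9.0, 8.0)
  x^k = (0.0, 0.0), subgradient = b - a^T x = 15.0
  y^{k+1} = 0.0 + 0.1*15.0 = 1.5
Step 2: y^k = 1.5, reduced costs: (0.0, -1.0)
  x^k = (0.0, 12.0), subgradient = b - a^T x = -57.0
  y^{k+1} = 1.5 + 0.1*-57.0 = -4.2
Dual objective at y_2 = -4.2: reduced costs (34.2, 33.2), box minimizer x = (0.0, 0.0)
g(y_2) = b*y + (c1 - a1*y)*x1 + (c2 - a2*y)*x2 = 15*(-4.2) + 34.2*0.0 + 33.2*0.0 = -63.0 + 0.0 + 0.0 = -63.0


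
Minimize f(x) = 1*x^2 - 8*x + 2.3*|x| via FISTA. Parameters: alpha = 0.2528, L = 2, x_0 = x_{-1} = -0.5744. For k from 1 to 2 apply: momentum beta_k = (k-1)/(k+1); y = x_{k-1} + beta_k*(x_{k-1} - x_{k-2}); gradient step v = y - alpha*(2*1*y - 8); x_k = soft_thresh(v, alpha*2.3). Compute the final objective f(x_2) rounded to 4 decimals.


FISTA on f(x) = 1*x^2 - 8*x + 2.3*|x|
L = 2, alpha = 0.2528
Iteration 1: beta = 0.0, y = -0.5744 + 0.0*(-0.5744 + 0.5744) = -0.5744
  grad(y) = -9.1488, v = y - alpha*grad = 1.7384
  prox(v) = soft_thresh(1.7384, 0.5814) = 1.157
Iteration 2: beta = 0.3333, y = 1.157 + 0.3333*(1.157 + 0.5744) = 1.7341
  grad(y) = -4.5318, v = y - alpha*grad = 2.8797
  prox(v) = soft_thresh(2.8797, 0.5814) = 2.2983
f(x_2) = 1*2.2983^2 - 8*2.2983 + 2.3*|2.2983| = -7.8181


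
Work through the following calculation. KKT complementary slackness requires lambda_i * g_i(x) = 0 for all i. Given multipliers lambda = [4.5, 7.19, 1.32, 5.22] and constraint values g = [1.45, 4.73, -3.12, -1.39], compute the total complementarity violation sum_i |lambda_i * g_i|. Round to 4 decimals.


KKT complementary slackness check:
lambda_1 * g_1 = 4.5 * 1.45 = 6.525
lambda_2 * g_2 = 7.19 * 4.73 = 34.0087
lambda_3 * g_3 = 1.32 * -3.12 = -4.1184
lambda_4 * g_4 = 5.22 * -1.39 = -7.2558
Total violation = 6.525 + 34.0087 + 4.1184 + 7.2558 = 51.9079


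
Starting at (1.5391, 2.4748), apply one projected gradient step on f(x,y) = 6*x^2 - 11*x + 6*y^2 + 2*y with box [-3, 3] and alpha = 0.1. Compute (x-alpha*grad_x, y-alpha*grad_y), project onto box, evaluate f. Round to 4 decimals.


Step 1: Compute gradient at (1.5391, 2.4748).
grad_x = 2*6*1.5391 - 11 = 7.4692
grad_y = 2*6*2.4748 + 2 = 31.6976
Step 2: Gradient step.
x_raw = 1.5391 - 0.1*7.4692 = 0.7922
y_raw = 2.4748 - 0.1*31.6976 = -0.695
Step 3: Project onto [-3, 3].
x_proj = clip(0.7922) = 0.7922
y_proj = clip(-0.695) = -0.695
Step 4: Evaluate f.
f(0.7922, -0.695) = -3.4408


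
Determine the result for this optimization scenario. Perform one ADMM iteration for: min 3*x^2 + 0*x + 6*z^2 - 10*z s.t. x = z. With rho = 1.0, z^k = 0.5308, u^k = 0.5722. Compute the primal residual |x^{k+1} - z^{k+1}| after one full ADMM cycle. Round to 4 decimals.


ADMM iteration with rho = 1.0, z^k = 0.5308, u^k = 0.5722
Step 1: x-update.
Minimize 3*x^2 + 0*x + (1.0/2)*(x - 0.5308 + 0.5722)^2
FOC: (2*3 + 1.0)*x = 0 + 1.0*(0.5308 - 0.5722)
x^{k+1} = -0.0059
Step 2: z-update.
Minimize 6*z^2 - 10*z + (1.0/2)*(-0.0059 - z + 0.5722)^2
FOC: (2*6 + 1.0)*z = 10 + 1.0*(-0.0059 + 0.5722)
z^{k+1} = 0.8128
Step 3: u-update.
u^{k+1} = 0.5722 - 0.0059 - 0.8128 = -0.2465
Step 4: Primal residual = |-0.0059 - 0.8128| = 0.8187


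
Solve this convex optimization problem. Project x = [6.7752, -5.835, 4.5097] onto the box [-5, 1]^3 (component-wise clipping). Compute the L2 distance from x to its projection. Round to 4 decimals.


Project each component onto [-5, 1].
clip(6.7752) = 1.0, clip(-5.835) = -5.0, clip(4.5097) = 1.0
Projection = [1.0, -5.0, 1.0]
Squared diffs: [33.3529, 0.6972, 12.318]
Distance = sqrt(46.3681) = 6.8094


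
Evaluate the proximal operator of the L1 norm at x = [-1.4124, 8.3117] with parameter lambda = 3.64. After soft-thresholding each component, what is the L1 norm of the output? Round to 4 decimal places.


Soft-thresholding with lambda = 3.64:
prox(-1.4124) = sign(-1.4124)*max(|-1.4124| - 3.64, 0) = 0.0
prox(8.3117) = sign(8.3117)*max(|8.3117| - 3.64, 0) = 4.6717
prox(x) = [0.0, 4.6717]
||prox(x)||_1 = 0.0 + 4.6717 = 4.6717


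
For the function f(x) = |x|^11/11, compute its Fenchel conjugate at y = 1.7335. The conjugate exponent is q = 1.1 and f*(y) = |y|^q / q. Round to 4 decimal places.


The conjugate exponent q satisfies 1/p + 1/q = 1.
p = 11, so q = 11/(11 - 1) = 1.1
|y|^q = 1.7335^1.1 = 1.8315
f*(1.7335) = 1.8315 / 1.1 = 1.665


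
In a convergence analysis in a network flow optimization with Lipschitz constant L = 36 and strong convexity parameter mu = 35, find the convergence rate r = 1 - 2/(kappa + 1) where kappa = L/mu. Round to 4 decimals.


Step 1: Compute the condition number.
kappa = L/mu = 36/35 = 1.0286
Step 2: Compute the convergence rate.
r = 1 - 2/(kappa + 1) = 1 - 2*mu/(L + mu) = (L - mu)/(L + mu) = 1/71 = 0.0141


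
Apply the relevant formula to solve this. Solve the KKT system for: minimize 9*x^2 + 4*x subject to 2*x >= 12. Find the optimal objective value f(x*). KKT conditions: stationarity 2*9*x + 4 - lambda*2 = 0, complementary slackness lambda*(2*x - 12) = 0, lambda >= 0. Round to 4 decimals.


Step 1: Try lambda = 0 (constraint inactive).
x_unc = -4/(2*9) = -0.2222
Check: 2*-0.2222 = -0.4444 < 12 -- violated!
Step 2: Constraint must be active: 2*x = 12
x* = 12/2 = 6.0
lambda = (2*9*6.0 + 4)/2 = 56.0
Step 3: Compute optimal value.
f(x*) = 9*6.0^2 + 4*6.0 = 348.0


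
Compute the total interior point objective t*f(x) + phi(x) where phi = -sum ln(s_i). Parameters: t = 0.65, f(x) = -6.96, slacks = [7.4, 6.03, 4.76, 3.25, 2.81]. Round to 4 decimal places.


Step 1: Compute log-barrier.
ln values: [2.0015, 1.7967, 1.5602, 1.1787, 1.0332]
phi = -(2.0015 + 1.7967 + 1.5602 + 1.1787 + 1.0332) = -7.5703
Step 2: Compute augmented objective.
t*f(x) = 0.65*-6.96 = -4.524
Total = -4.524 - 7.5703 = -12.0943


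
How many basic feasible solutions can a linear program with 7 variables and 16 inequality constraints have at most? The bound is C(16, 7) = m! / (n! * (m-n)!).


Each vertex corresponds to some choice of n active constraints out of m, so the number of vertices is at most C(m, n) = m! / (n!(m-n)!).
m = 16, n = 7
Numerator: 16 * 15 * 14 * 13 * 12 * 11 * 10
Denominator: 7! = 5040
C(16, 7) = 11440


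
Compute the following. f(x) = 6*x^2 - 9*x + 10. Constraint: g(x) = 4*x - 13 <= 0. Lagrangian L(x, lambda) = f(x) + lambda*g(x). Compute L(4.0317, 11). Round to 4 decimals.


Step 1: Evaluate f(x).
f(4.0317) = 6*4.0317^2 - 9*4.0317 + 10 = 71.2423
Step 2: Evaluate g(x).
g(4.0317) = 4*4.0317 - 13 = 3.1268
Step 3: Compute Lagrangian.
L = 71.2423 + 11*3.1268 = 105.6371


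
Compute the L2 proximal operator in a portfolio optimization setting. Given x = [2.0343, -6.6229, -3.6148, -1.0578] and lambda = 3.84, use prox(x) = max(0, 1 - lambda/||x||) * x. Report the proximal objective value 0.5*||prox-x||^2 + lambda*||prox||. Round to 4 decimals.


Step 1: Compute ||x||.
||x|| = 7.8859
Step 2: Compute scaling factor.
scale = max(0, 1 - 3.84/7.8859) = 0.5131
Step 3: prox(x) = [1.0437, -3.3979, -1.8546, -0.5427]
||prox(x)|| = 4.0459
Step 4: Proximal objective.
0.5*||prox-x||^2 = 7.3728
lambda*||prox|| = 15.5363
Total = 22.9089


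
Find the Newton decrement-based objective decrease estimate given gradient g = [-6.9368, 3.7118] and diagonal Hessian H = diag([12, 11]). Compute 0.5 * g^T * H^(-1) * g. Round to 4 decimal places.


Step 1: H is diagonal, so H^(-1) * g = [-0.5781, 0.3374].
Step 2: g^T H^(-1) g = sum_i g_i^2 / H_ii
  = (-6.9368)^2/12 + (3.7118)^2/11
  = 4.0099 + 1.2525 = 5.2624
Step 3: Objective decrease = 0.5 * g^T H^(-1) g = 2.6312


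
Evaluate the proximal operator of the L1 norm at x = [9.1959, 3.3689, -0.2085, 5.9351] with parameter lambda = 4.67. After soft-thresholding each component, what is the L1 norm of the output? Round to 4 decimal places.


Soft-thresholding with lambda = 4.67:
prox(9.1959) = sign(9.1959)*max(|9.1959| - 4.67, 0) = 4.5259
prox(3.3689) = sign(3.3689)*max(|3.3689| - 4.67, 0) = 0.0
prox(-0.2085) = sign(-0.2085)*max(|-0.2085| - 4.67, 0) = 0.0
prox(5.9351) = sign(5.9351)*max(|5.9351| - 4.67, 0) = 1.2651
prox(x) = [4.5259, 0.0, 0.0, 1.2651]
||prox(x)||_1 = 4.5259 + 0.0 + 0.0 + 1.2651 = 5.791


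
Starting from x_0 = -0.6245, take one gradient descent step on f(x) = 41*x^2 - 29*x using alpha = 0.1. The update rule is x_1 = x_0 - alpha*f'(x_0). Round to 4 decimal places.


We compute the gradient at x_0 and apply the update.
f'(x) = 82*x - 29
f'(-0.6245) = 82*-0.6245 - 29 = -80.209
x_1 = -0.6245 - 0.1*-80.209 = 7.3964


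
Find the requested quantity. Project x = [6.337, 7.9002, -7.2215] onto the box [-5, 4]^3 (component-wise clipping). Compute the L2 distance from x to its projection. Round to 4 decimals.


Project each component onto [-5, 4].
clip(6.337) = 4.0, clip(7.9002) = 4.0, clip(-7.2215) = -5.0
Projection = [4.0, 4.0, -5.0]
Squared diffs: [5.4616, 15.2116, 4.9351]
Distance = sqrt(25.6083) = 5.0605


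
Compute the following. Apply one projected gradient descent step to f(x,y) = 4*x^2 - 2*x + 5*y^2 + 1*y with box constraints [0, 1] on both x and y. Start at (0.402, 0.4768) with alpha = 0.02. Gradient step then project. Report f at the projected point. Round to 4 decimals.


Step 1: Compute gradient at (0.402, 0.4768).
grad_x = 2*4*0.402 - 2 = 1.216
grad_y = 2*5*0.4768 + 1 = 5.768
Step 2: Gradient step.
x_raw = 0.402 - 0.02*1.216 = 0.3777
y_raw = 0.4768 - 0.02*5.768 = 0.3614
Step 3: Project onto [0, 1].
x_proj = clip(0.3777) = 0.3777
y_proj = clip(0.3614) = 0.3614
Step 4: Evaluate f.
f(0.3777, 0.3614) = 0.8298


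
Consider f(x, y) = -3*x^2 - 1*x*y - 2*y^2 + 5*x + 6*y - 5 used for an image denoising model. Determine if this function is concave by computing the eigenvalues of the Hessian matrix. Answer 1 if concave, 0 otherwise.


The Hessian of f(x,y) = -3*x^2 - 1*x*y - 2*y^2 + 5*x + 6*y - 5 is:
H = [[-6, -1], [-1, -4]]
Trace = -6 - 4 = -10
Determinant = -6*-4 - (-1)^2 = 23
Discriminant = (-10)^2 - 4*23 = 8.0
Eigenvalues: lambda_1 = -6.4142, lambda_2 = -3.5858
The function is concave.

1


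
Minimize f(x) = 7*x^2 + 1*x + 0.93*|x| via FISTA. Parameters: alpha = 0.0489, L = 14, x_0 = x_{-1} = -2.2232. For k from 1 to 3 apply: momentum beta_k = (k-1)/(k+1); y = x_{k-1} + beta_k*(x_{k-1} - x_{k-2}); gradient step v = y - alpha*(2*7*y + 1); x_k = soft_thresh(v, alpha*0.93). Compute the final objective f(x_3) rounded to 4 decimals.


FISTA on f(x) = 7*x^2 + 1*x + 0.93*|x|
L = 14, alpha = 0.0489
Iteration 1: beta = 0.0, y = -2.2232 + 0.0*(-2.2232 + 2.2232) = -2.2232
  grad(y) = -30.1248, v = y - alpha*grad = -0.7501
  prox(v) = soft_thresh(-0.7501, 0.0455) = -0.7046
Iteration 2: beta = 0.3333, y = -0.7046 + 0.3333*(-0.7046 + 2.2232) = -0.1984
  grad(y) = -1.778, v = y - alpha*grad = -0.1115
  prox(v) = soft_thresh(-0.1115, 0.0455) = -0.066
Iteration 3: beta = 0.5, y = -0.066 + 0.5*(-0.066 + 0.7046) = 0.2533
  grad(y) = 4.5462, v = y - alpha*grad = 0.031
  prox(v) = soft_thresh(0.031, 0.0455) = 0.0
f(x_3) = 7*0.0^2 + 1*0.0 + 0.93*|0.0| = 0.0


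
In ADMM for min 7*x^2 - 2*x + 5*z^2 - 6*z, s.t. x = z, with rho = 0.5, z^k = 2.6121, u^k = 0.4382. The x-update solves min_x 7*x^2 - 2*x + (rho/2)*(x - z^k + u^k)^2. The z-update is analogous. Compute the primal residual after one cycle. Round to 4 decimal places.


ADMM iteration with rho = 0.5, z^k = 2.6121, u^k = 0.4382
Step 1: x-update.
Minimize 7*x^2 - 2*x + (0.5/2)*(x - 2.6121 + 0.4382)^2
FOC: (2*7 + 0.5)*x = 2 + 0.5*(2.6121 - 0.4382)
x^{k+1} = 0.2129
Step 2: z-update.
Minimize 5*z^2 - 6*z + (0.5/2)*(0.2129 - z + 0.4382)^2
FOC: (2*5 + 0.5)*z = 6 + 0.5*(0.2129 + 0.4382)
z^{k+1} = 0.6024
Step 3: u-update.
u^{k+1} = 0.4382 + 0.2129 - 0.6024 = 0.0487
Step 4: Primal residual = |0.2129 - 0.6024| = 0.3895


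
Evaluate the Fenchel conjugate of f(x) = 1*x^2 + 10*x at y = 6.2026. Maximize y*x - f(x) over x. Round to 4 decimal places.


f*(y) = sup_x {y*x - a*x^2 - b*x} = sup_x {(y-b)*x - a*x^2}
FOC: (y - b) - 2a*x = 0 => x* = (y - b)/(2a)
x* = (6.2026 - 10)/(2*1) = -1.8987
f*(6.2026) = (y-b)^2/(4a) = (6.2026 - 10)^2/(4*1)
= 14.4202/4 = 3.6051


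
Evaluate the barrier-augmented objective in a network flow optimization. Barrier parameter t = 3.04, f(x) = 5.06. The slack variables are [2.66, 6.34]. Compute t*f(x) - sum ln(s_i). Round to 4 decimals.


Step 1: Compute log-barrier.
ln values: [0.9783, 1.8469]
phi = -(0.9783 + 1.8469) = -2.8252
Step 2: Compute augmented objective.
t*f(x) = 3.04*5.06 = 15.3824
Total = 15.3824 - 2.8252 = 12.5572


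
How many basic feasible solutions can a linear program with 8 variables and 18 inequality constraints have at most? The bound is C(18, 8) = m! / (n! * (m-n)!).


Each vertex corresponds to some choice of n active constraints out of m, so the number of vertices is at most C(m, n) = m! / (n!(m-n)!).
m = 18, n = 8
Numerator: 18 * 17 * 16 * 15 * 14 * 13 * 12 * 11
Denominator: 8! = 40320
C(18, 8) = 43758


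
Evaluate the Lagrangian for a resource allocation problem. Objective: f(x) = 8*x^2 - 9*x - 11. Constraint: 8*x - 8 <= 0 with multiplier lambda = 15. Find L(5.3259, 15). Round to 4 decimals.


Step 1: Evaluate f(x).
f(5.3259) = 8*5.3259^2 - 9*5.3259 - 11 = 167.9886
Step 2: Evaluate g(x).
g(5.3259) = 8*5.3259 - 8 = 34.6072
Step 3: Compute Lagrangian.
L = 167.9886 + 15*34.6072 = 687.0966


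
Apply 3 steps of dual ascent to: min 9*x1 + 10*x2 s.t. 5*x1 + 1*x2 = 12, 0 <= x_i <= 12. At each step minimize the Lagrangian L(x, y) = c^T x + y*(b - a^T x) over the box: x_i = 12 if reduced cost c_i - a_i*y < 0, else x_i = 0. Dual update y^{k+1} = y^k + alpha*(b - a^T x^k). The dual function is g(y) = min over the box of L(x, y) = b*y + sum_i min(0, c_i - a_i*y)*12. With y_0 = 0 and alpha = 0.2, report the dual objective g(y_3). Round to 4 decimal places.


Dual ascent for LP: min 9*x1 + 10*x2, 5*x1 + 1*x2 = 12, 0 <= x_i <= 12
Step 1: y^k = 0.0, reduced costs: (9.0, 10.0)
  x^k = (0.0, 0.0), subgradient = b - a^T x = 12.0
  y^{k+1} = 0.0 + 0.2*12.0 = 2.4
Step 2: y^k = 2.4, reduced costs: (-3.0, 7.6)
  x^k = (12.0, 0.0), subgradient = b - a^T x = -48.0
  y^{k+1} = 2.4 + 0.2*-48.0 = -7.2
Step 3: y^k = -7.2, reduced costs: (45.0, 17.2)
  x^k = (0.0, 0.0), subgradient = b - a^T x = 12.0
  y^{k+1} = -7.2 + 0.2*12.0 = -4.8
Dual objective at y_3 = -4.8: reduced costs (33.0, 14.8), box minimizer x = (0.0, 0.0)
g(y_3) = b*y + (c1 - a1*y)*x1 + (c2 - a2*y)*x2 = 12*(-4.8) + 33.0*0.0 + 14.8*0.0 = -57.6 + 0.0 + 0.0 = -57.6


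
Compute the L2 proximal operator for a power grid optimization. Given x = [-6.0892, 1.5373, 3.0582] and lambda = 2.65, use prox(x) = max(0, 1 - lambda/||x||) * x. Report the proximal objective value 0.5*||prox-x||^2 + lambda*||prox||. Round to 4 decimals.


Step 1: Compute ||x||.
||x|| = 6.9853
Step 2: Compute scaling factor.
scale = max(0, 1 - 2.65/6.9853) = 0.6206
Step 3: prox(x) = [-3.7791, 0.9541, 1.898]
||prox(x)|| = 4.3353
Step 4: Proximal objective.
0.5*||prox-x||^2 = 3.5113
lambda*||prox|| = 11.4885
Total = 14.9998


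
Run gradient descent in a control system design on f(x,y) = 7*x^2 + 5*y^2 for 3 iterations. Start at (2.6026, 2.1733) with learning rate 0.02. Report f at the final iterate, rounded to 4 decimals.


Gradient descent on f(x,y) = 7*x^2 + 5*y^2.
Starting point: (2.6026, 2.1733), alpha = 0.02
Step 1: grad_x = 2*7*2.6026 = 36.4364, grad_y = 2*5*2.1733 = 21.733
  x_1 = 2.6026 - 0.02*36.4364 = 1.8739
  y_1 = 2.1733 - 0.02*21.733 = 1.7386
Step 2: grad_x = 2*7*1.8739 = 26.2342, grad_y = 2*5*1.7386 = 17.3864
  x_2 = 1.8739 - 0.02*26.2342 = 1.3492
  y_2 = 1.7386 - 0.02*17.3864 = 1.3909
Step 3: grad_x = 2*7*1.3492 = 18.8886, grad_y = 2*5*1.3909 = 13.9091
  x_3 = 1.3492 - 0.02*18.8886 = 0.9714
  y_3 = 1.3909 - 0.02*13.9091 = 1.1127
f(0.9714, 1.1127) = 7*0.9714^2 + 5*1.1127^2 = 12.7964


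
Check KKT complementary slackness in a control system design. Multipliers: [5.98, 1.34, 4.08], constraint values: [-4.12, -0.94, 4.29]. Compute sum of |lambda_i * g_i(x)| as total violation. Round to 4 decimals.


KKT complementary slackness check:
lambda_1 * g_1 = 5.98 * -4.12 = -24.6376
lambda_2 * g_2 = 1.34 * -0.94 = -1.2596
lambda_3 * g_3 = 4.08 * 4.29 = 17.5032
Total violation = 24.6376 + 1.2596 + 17.5032 = 43.4004


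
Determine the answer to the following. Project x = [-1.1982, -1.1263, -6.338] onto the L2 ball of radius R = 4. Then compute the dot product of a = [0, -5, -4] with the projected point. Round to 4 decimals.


Step 1: Compute ||x|| (intermediates to 6 decimals).
||x|| = sqrt((-1.1982)^2 + (-1.1263)^2 + (-6.338)^2) = 6.547861
Step 2: Project.
Since ||x|| > R, scale = R/||x|| = 4/6.547861 = 0.610887, proj(x) = scale * x
proj(x) = [-0.731965, -0.688042, -3.871802]
Step 3: Dot product.
a^T * proj(x) = 0*(-0.731965) - 5*(-0.688042) - 4*(-3.871802) = 18.9274


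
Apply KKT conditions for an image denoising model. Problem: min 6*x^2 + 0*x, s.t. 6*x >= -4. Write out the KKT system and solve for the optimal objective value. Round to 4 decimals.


Step 1: Try lambda = 0 (constraint inactive).
Stationarity: 2*6*x + 0 = 0
x* = 0/(2*6) = 0.0
Check constraint: 6*0.0 = 0.0 >= -4 -- satisfied.
Step 2: Compute optimal value.
f(x*) = 6*0.0^2 + 0*0.0 = 0.0


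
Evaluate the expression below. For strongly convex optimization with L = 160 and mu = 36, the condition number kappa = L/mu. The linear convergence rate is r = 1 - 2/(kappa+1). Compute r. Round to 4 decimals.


Step 1: Compute the condition number.
kappa = L/mu = 160/36 = 4.4444
Step 2: Compute the convergence rate.
r = 1 - 2/(kappa + 1) = 1 - 2*mu/(L + mu) = (L - mu)/(L + mu) = 124/196 = 0.6327


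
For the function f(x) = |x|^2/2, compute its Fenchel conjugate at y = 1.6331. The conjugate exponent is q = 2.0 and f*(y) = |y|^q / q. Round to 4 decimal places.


The conjugate exponent q satisfies 1/p + 1/q = 1.
p = 2, so q = 2/(2 - 1) = 2.0
|y|^q = 1.6331^2.0 = 2.667
f*(1.6331) = 2.667 / 2.0 = 1.3335


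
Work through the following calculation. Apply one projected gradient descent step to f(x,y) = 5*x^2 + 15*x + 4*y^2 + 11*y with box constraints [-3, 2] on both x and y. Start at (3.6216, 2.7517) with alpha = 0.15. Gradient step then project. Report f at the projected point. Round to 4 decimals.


Step 1: Compute gradient at (3.6216, 2.7517).
grad_x = 2*5*3.6216 + 15 = 51.216
grad_y = 2*4*2.7517 + 11 = 33.0136
Step 2: Gradient step.
x_raw = 3.6216 - 0.15*51.216 = -4.0608
y_raw = 2.7517 - 0.15*33.0136 = -2.2003
Step 3: Project onto [-3, 2].
x_proj = clip(-4.0608) = -3.0
y_proj = clip(-2.2003) = -2.2003
Step 4: Evaluate f.
f(-3.0, -2.2003) = -4.8378


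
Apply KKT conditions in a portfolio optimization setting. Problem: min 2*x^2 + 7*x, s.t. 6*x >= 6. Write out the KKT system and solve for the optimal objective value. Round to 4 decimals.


Step 1: Try lambda = 0 (constraint inactive).
x_unc = -7/(2*2) = -1.75
Check: 6*-1.75 = -10.5 < 6 -- violated!
Step 2: Constraint must be active: 6*x = 6
x* = 6/6 = 1.0
lambda = (2*2*1.0 + 7)/6 = 1.8333
Step 3: Compute optimal value.
f(x*) = 2*1.0^2 + 7*1.0 = 9.0


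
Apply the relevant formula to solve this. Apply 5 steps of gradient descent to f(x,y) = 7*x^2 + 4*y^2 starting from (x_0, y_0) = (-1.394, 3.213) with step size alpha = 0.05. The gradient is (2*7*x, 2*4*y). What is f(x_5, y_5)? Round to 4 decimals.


Gradient descent on f(x,y) = 7*x^2 + 4*y^2.
Starting point: (-1.394, 3.213), alpha = 0.05
Step 1: grad_x = 2*7*-1.394 = -19.516, grad_y = 2*4*3.213 = 25.704
  x_1 = -1.394 - 0.05*-19.516 = -0.4182
  y_1 = 3.213 - 0.05*25.704 = 1.9278
Step 2: grad_x = 2*7*-0.4182 = -5.8548, grad_y = 2*4*1.9278 = 15.4224
  x_2 = -0.4182 - 0.05*-5.8548 = -0.1255
  y_2 = 1.9278 - 0.05*15.4224 = 1.1567
Step 3: grad_x = 2*7*-0.1255 = -1.7564, grad_y = 2*4*1.1567 = 9.2534
  x_3 = -0.1255 - 0.05*-1.7564 = -0.0376
  y_3 = 1.1567 - 0.05*9.2534 = 0.694
Step 4: grad_x = 2*7*-0.0376 = -0.5269, grad_y = 2*4*0.694 = 5.5521
  x_4 = -0.0376 - 0.05*-0.5269 = -0.0113
  y_4 = 0.694 - 0.05*5.5521 = 0.4164
Step 5: grad_x = 2*7*-0.0113 = -0.1581, grad_y = 2*4*0.4164 = 3.3312
  x_5 = -0.0113 - 0.05*-0.1581 = -0.0034
  y_5 = 0.4164 - 0.05*3.3312 = 0.2498
f(-0.0034, 0.2498) = 7*(-0.0034)^2 + 4*0.2498^2 = 0.2498


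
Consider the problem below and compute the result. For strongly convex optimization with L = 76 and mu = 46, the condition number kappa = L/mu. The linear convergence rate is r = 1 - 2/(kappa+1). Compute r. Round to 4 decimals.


Step 1: Compute the condition number.
kappa = L/mu = 76/46 = 1.6522
Step 2: Compute the convergence rate.
r = 1 - 2/(kappa + 1) = 1 - 2*mu/(L + mu) = (L - mu)/(L + mu) = 30/122 = 0.2459


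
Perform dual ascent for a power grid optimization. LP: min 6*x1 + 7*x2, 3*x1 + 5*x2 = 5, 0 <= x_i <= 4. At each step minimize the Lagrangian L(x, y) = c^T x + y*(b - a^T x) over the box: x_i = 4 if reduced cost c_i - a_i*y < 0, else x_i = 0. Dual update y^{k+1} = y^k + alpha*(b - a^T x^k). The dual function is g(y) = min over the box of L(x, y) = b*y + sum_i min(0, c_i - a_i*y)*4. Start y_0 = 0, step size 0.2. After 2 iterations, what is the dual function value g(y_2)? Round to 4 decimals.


Dual ascent for LP: min 6*x1 + 7*x2, 3*x1 + 5*x2 = 5, 0 <= x_i <= 4
Step 1: y^k = 0.0, reduced costs: (6.0, 7.0)
  x^k = (0.0, 0.0), subgradient = b - a^T x = 5.0
  y^{k+1} = 0.0 + 0.2*5.0 = 1.0
Step 2: y^k = 1.0, reduced costs: (3.0, 2.0)
  x^k = (0.0, 0.0), subgradient = b - a^T x = 5.0
  y^{k+1} = 1.0 + 0.2*5.0 = 2.0
Dual objective at y_2 = 2.0: reduced costs (0.0, -3.0), box minimizer x = (0.0, 4.0)
g(y_2) = b*y + (c1 - a1*y)*x1 + (c2 - a2*y)*x2 = 5*2.0 + 0.0*0.0 + (-3.0)*4.0 = 10.0 + 0.0 - 12.0 = -2.0


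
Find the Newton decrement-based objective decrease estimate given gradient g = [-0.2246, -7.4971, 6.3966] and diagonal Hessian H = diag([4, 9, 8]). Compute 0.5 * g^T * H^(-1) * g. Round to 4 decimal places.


Step 1: H is diagonal, so H^(-1) * g = [-0.0562, -0.833, 0.7996].
Step 2: g^T H^(-1) g = sum_i g_i^2 / H_ii
  = (-0.2246)^2/4 + (-7.4971)^2/9 + (6.3966)^2/8
  = 0.0126 + 6.2452 + 5.1146 = 11.3723
Step 3: Objective decrease = 0.5 * g^T H^(-1) g = 5.6862


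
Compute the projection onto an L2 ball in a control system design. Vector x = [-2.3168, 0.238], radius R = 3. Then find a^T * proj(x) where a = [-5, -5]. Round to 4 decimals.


Step 1: Compute ||x|| (intermediates to 6 decimals).
||x|| = sqrt((-2.3168)^2 + 0.238^2) = 2.328993
Step 2: Project.
Since ||x|| <= R, proj = x (no scaling needed).
proj(x) = [-2.3168, 0.238]
Step 3: Dot product.
a^T * proj(x) = -5*(-2.3168) - 5*0.238 = 10.394


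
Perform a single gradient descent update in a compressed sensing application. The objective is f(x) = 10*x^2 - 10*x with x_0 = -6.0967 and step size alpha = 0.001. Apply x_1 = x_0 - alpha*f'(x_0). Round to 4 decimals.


We compute the gradient at x_0 and apply the update.
f'(x) = 20*x - 10
f'(-6.0967) = 20*-6.0967 - 10 = -131.934
x_1 = -6.0967 - 0.001*-131.934 = -5.9648


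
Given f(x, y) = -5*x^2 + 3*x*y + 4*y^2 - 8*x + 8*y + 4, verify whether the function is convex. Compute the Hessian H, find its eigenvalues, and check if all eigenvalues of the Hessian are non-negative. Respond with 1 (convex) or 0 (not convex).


The Hessian of f(x,y) = -5*x^2 + 3*x*y + 4*y^2 - 8*x + 8*y + 4 is:
H = [[-10, 3], [3, 8]]
Trace = -10 + 8 = -2
Determinant = -10*8 - (3)^2 = -89
Discriminant = (-2)^2 - 4*-89 = 360.0
Eigenvalues: lambda_1 = -10.4868, lambda_2 = 8.4868
The function is not convex.

0


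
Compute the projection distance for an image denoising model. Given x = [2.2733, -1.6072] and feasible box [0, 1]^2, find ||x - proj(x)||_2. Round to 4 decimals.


Project each component onto [0, 1].
clip(2.2733) = 1.0, clip(-1.6072) = 0.0
Projection = [1.0, 0.0]
Squared diffs: [1.6213, 2.5831]
Distance = sqrt(4.2044) = 2.0505


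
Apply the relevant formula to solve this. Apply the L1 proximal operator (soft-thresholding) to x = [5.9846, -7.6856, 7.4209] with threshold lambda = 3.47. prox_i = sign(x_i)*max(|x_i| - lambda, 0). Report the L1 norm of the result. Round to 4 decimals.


Soft-thresholding with lambda = 3.47:
prox(5.9846) = sign(5.9846)*max(|5.9846| - 3.47, 0) = 2.5146
prox(-7.6856) = sign(-7.6856)*max(|-7.6856| - 3.47, 0) = -4.2156
prox(7.4209) = sign(7.4209)*max(|7.4209| - 3.47, 0) = 3.9509
prox(x) = [2.5146, -4.2156, 3.9509]
||prox(x)||_1 = 2.5146 + 4.2156 + 3.9509 = 10.6811


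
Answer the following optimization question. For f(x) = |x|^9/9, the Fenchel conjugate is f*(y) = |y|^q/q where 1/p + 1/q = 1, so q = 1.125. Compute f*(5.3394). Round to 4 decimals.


The conjugate exponent q satisfies 1/p + 1/q = 1.
p = 9, so q = 9/(9 - 1) = 1.125
|y|^q = 5.3394^1.125 = 6.5831
f*(5.3394) = 6.5831 / 1.125 = 5.8516


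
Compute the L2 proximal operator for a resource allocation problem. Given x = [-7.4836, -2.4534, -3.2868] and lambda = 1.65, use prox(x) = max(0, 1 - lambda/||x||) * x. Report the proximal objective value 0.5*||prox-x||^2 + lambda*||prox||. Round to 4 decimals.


Step 1: Compute ||x||.
||x|| = 8.5338
Step 2: Compute scaling factor.
scale = max(0, 1 - 1.65/8.5338) = 0.8067
Step 3: prox(x) = [-6.0367, -1.979, -2.6513]
||prox(x)|| = 6.8838
Step 4: Proximal objective.
0.5*||prox-x||^2 = 1.3613
lambda*||prox|| = 11.3583
Total = 12.7196


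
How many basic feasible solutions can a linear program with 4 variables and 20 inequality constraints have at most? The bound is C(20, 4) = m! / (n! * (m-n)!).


Each vertex corresponds to some choice of n active constraints out of m, so the number of vertices is at most C(m, n) = m! / (n!(m-n)!).
m = 20, n = 4
Numerator: 20 * 19 * 18 * 17
Denominator: 4! = 24
C(20, 4) = 4845


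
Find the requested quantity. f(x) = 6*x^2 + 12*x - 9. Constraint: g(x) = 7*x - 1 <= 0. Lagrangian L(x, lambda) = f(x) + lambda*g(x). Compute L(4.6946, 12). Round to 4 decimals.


Step 1: Evaluate f(x).
f(4.6946) = 6*4.6946^2 + 12*4.6946 - 9 = 179.5708
Step 2: Evaluate g(x).
g(4.6946) = 7*4.6946 - 1 = 31.8622
Step 3: Compute Lagrangian.
L = 179.5708 + 12*31.8622 = 561.9172


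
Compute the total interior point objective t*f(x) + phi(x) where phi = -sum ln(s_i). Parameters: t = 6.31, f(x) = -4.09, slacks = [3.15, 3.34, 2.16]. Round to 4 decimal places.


Step 1: Compute log-barrier.
ln values: [1.1474, 1.206, 0.7701]
phi = -(1.1474 + 1.206 + 0.7701) = -3.1235
Step 2: Compute augmented objective.
t*f(x) = 6.31*-4.09 = -25.8079
Total = -25.8079 - 3.1235 = -28.9314


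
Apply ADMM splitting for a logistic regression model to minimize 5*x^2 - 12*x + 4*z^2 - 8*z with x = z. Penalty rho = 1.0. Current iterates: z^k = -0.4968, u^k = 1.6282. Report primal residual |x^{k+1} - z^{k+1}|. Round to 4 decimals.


ADMM iteration with rho = 1.0, z^k = -0.4968, u^k = 1.6282
Step 1: x-update.
Minimize 5*x^2 - 12*x + (1.0/2)*(x + 0.4968 + 1.6282)^2
FOC: (2*5 + 1.0)*x = 12 + 1.0*(-0.4968 - 1.6282)
x^{k+1} = 0.8977
Step 2: z-update.
Minimize 4*z^2 - 8*z + (1.0/2)*(0.8977 - z + 1.6282)^2
FOC: (2*4 + 1.0)*z = 8 + 1.0*(0.8977 + 1.6282)
z^{k+1} = 1.1695
Step 3: u-update.
u^{k+1} = 1.6282 + 0.8977 - 1.1695 = 1.3564
Step 4: Primal residual = |0.8977 - 1.1695| = 0.2718


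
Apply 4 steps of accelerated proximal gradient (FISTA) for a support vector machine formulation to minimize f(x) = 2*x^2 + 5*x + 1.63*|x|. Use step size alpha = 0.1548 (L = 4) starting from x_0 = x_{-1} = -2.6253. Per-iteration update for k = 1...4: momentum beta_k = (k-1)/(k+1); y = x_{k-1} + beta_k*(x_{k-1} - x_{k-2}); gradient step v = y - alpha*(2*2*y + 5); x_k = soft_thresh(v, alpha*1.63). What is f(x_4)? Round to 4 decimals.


FISTA on f(x) = 2*x^2 + 5*x + 1.63*|x|
L = 4, alpha = 0.1548
Iteration 1: beta = 0.0, y = -2.6253 + 0.0*(-2.6253 + 2.6253) = -2.6253
  grad(y) = -5.5012, v = y - alpha*grad = -1.7737
  prox(v) = soft_thresh(-1.7737, 0.2523) = -1.5214
Iteration 2: beta = 0.3333, y = -1.5214 + 0.3333*(-1.5214 + 2.6253) = -1.1534
  grad(y) = 0.3863, v = y - alpha*grad = -1.2132
  prox(v) = soft_thresh(-1.2132, 0.2523) = -0.9609
Iteration 3: beta = 0.5, y = -0.9609 + 0.5*(-0.9609 + 1.5214) = -0.6807
  grad(y) = 2.2774, v = y - alpha*grad = -1.0332
  prox(v) = soft_thresh(-1.0332, 0.2523) = -0.7809
Iteration 4: beta = 0.6, y = -0.7809 + 0.6*(-0.7809 + 0.9609) = -0.6729
  grad(y) = 2.3086, v = y - alpha*grad = -1.0302
  prox(v) = soft_thresh(-1.0302, 0.2523) = -0.7779
f(x_4) = 2*(-0.7779)^2 + 5*(-0.7779) + 1.63*|-0.7779| = -1.4113
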